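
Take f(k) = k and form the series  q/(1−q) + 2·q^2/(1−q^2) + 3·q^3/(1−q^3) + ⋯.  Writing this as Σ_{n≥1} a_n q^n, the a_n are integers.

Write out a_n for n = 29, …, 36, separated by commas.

30, 72, 32, 63, 48, 54, 48, 91

n=29: 29·1 1·29  f→[29+1]=30
d|30:{30,15,10,6,5,3,2,1}  Σf=30+15+10+6+5+3+2+1=72
[q^31] f(1)=1,f(31)=31 ⇒ 32
q^32  k|32↦f(k): 32:32 16:16 8:8 4:4 2:2 1:1  a_32=63
n=33: 1·33 3·11 11·3 33·1  f→[1+3+11+33]=48
q^34  k|34↦f(k): 1:1 2:2 17:17 34:34  a_34=54
n=35: 1·35 5·7 7·5 35·1  f→[1+5+7+35]=48
[q^36] f(36)=36,f(18)=18,f(12)=12,f(9)=9,f(6)=6,f(4)=4,f(3)=3,f(2)=2,f(1)=1 ⇒ 91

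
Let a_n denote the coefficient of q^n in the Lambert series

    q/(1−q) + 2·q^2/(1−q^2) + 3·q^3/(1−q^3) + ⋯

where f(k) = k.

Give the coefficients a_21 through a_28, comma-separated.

32, 36, 24, 60, 31, 42, 40, 56

n=21: 21·1 7·3 3·7 1·21  f→[21+7+3+1]=32
[q^22] f(1)=1,f(2)=2,f(11)=11,f(22)=22 ⇒ 36
[q^23] f(23)=23,f(1)=1 ⇒ 24
n=24: 1·24 2·12 3·8 4·6 6·4 8·3 12·2 24·1  f→[1+2+3+4+6+8+12+24]=60
d|25:{25,5,1}  Σf=25+5+1=31
[q^26] f(1)=1,f(2)=2,f(13)=13,f(26)=26 ⇒ 42
[q^27] f(1)=1,f(3)=3,f(9)=9,f(27)=27 ⇒ 40
[q^28] f(1)=1,f(2)=2,f(4)=4,f(7)=7,f(14)=14,f(28)=28 ⇒ 56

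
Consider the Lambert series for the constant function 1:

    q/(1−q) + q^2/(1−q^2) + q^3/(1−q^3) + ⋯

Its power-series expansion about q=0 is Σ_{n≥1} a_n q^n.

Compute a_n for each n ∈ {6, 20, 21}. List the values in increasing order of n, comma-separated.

4, 6, 4

d|6:{1,2,3,6}  Σf=1+1+1+1=4
q^20  k|20↦f(k): 1:1 2:1 4:1 5:1 10:1 20:1  a_20=6
n=21: 21·1 7·3 3·7 1·21  f→[1+1+1+1]=4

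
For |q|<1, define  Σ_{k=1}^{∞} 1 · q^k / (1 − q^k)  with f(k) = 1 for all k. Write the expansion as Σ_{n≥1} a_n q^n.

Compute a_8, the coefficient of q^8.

d|8:{8,4,2,1}  Σf=1+1+1+1=4

a_8 = 4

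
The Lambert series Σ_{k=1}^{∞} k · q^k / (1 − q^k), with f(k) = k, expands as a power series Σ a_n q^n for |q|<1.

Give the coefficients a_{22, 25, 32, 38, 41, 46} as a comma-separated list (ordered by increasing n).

n=22: 1·22 2·11 11·2 22·1  f→[1+2+11+22]=36
[q^25] f(25)=25,f(5)=5,f(1)=1 ⇒ 31
d|32:{1,2,4,8,16,32}  Σf=1+2+4+8+16+32=63
[q^38] f(38)=38,f(19)=19,f(2)=2,f(1)=1 ⇒ 60
n=41: 41·1 1·41  f→[41+1]=42
n=46: 1·46 2·23 23·2 46·1  f→[1+2+23+46]=72

36, 31, 63, 60, 42, 72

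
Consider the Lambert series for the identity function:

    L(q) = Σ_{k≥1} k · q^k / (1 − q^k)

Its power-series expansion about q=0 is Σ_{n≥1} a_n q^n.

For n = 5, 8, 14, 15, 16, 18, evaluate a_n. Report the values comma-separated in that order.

d|5:{1,5}  Σf=1+5=6
[q^8] f(1)=1,f(2)=2,f(4)=4,f(8)=8 ⇒ 15
d|14:{14,7,2,1}  Σf=14+7+2+1=24
n=15: 1·15 3·5 5·3 15·1  f→[1+3+5+15]=24
n=16: 1·16 2·8 4·4 8·2 16·1  f→[1+2+4+8+16]=31
n=18: 18·1 9·2 6·3 3·6 2·9 1·18  f→[18+9+6+3+2+1]=39

6, 15, 24, 24, 31, 39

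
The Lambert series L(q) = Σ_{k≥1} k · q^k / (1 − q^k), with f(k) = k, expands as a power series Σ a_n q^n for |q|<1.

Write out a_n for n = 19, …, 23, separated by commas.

q^19  k|19↦f(k): 19:19 1:1  a_19=20
d|20:{1,2,4,5,10,20}  Σf=1+2+4+5+10+20=42
[q^21] f(1)=1,f(3)=3,f(7)=7,f(21)=21 ⇒ 32
n=22: 22·1 11·2 2·11 1·22  f→[22+11+2+1]=36
[q^23] f(23)=23,f(1)=1 ⇒ 24

20, 42, 32, 36, 24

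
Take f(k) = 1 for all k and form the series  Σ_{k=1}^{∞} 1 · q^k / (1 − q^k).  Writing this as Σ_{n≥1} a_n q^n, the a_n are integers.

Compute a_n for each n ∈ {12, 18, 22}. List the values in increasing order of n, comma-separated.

q^12  k|12↦f(k): 1:1 2:1 3:1 4:1 6:1 12:1  a_12=6
q^18  k|18↦f(k): 18:1 9:1 6:1 3:1 2:1 1:1  a_18=6
n=22: 22·1 11·2 2·11 1·22  f→[1+1+1+1]=4

6, 6, 4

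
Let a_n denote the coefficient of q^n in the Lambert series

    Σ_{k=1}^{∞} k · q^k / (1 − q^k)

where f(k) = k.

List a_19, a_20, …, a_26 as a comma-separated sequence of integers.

20, 42, 32, 36, 24, 60, 31, 42

q^19  k|19↦f(k): 19:19 1:1  a_19=20
n=20: 20·1 10·2 5·4 4·5 2·10 1·20  f→[20+10+5+4+2+1]=42
d|21:{21,7,3,1}  Σf=21+7+3+1=32
d|22:{1,2,11,22}  Σf=1+2+11+22=36
[q^23] f(1)=1,f(23)=23 ⇒ 24
n=24: 24·1 12·2 8·3 6·4 4·6 3·8 2·12 1·24  f→[24+12+8+6+4+3+2+1]=60
q^25  k|25↦f(k): 25:25 5:5 1:1  a_25=31
n=26: 26·1 13·2 2·13 1·26  f→[26+13+2+1]=42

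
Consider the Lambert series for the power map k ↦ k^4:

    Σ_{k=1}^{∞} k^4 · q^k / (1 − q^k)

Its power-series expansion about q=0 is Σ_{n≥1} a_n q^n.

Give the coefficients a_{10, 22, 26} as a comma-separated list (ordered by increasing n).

d|10:{1,2,5,10}  Σf=1+16+625+10000=10642
[q^22] f(1)=1,f(2)=16,f(11)=14641,f(22)=234256 ⇒ 248914
d|26:{26,13,2,1}  Σf=456976+28561+16+1=485554

10642, 248914, 485554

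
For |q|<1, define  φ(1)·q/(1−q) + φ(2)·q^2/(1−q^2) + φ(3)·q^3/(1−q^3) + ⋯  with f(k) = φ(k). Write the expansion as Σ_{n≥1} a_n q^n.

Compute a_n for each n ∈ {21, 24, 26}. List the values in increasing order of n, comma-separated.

n=21: 21·1 7·3 3·7 1·21  φ→[12+6+2+1]=21
n=24: 1·24 2·12 3·8 4·6 6·4 8·3 12·2 24·1  φ→[1+1+2+2+2+4+4+8]=24
[q^26] φ(26)=12,φ(13)=12,φ(2)=1,φ(1)=1 ⇒ 26

21, 24, 26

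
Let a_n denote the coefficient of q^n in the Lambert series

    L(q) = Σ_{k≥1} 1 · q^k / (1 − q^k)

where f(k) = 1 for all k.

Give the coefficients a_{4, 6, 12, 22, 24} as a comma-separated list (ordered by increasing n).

3, 4, 6, 4, 8

d|4:{4,2,1}  Σf=1+1+1=3
d|6:{6,3,2,1}  Σf=1+1+1+1=4
n=12: 1·12 2·6 3·4 4·3 6·2 12·1  f→[1+1+1+1+1+1]=6
n=22: 1·22 2·11 11·2 22·1  f→[1+1+1+1]=4
d|24:{1,2,3,4,6,8,12,24}  Σf=1+1+1+1+1+1+1+1=8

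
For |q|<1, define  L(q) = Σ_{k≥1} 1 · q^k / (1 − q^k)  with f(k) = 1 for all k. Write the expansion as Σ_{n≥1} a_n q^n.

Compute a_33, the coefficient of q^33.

a_33 = 4

n=33: 1·33 3·11 11·3 33·1  f→[1+1+1+1]=4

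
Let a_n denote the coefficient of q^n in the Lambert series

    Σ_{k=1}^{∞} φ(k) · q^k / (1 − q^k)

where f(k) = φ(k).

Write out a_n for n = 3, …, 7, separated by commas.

d|3:{3,1}  Σφ=2+1=3
n=4: 4·1 2·2 1·4  φ→[2+1+1]=4
n=5: 1·5 5·1  φ→[1+4]=5
d|6:{6,3,2,1}  Σφ=2+2+1+1=6
n=7: 1·7 7·1  φ→[1+6]=7

3, 4, 5, 6, 7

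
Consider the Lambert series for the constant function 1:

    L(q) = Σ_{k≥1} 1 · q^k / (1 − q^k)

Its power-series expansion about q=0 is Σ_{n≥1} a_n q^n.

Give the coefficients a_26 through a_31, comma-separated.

4, 4, 6, 2, 8, 2

d|26:{26,13,2,1}  Σf=1+1+1+1=4
n=27: 27·1 9·3 3·9 1·27  f→[1+1+1+1]=4
n=28: 28·1 14·2 7·4 4·7 2·14 1·28  f→[1+1+1+1+1+1]=6
q^29  k|29↦f(k): 1:1 29:1  a_29=2
q^30  k|30↦f(k): 30:1 15:1 10:1 6:1 5:1 3:1 2:1 1:1  a_30=8
n=31: 1·31 31·1  f→[1+1]=2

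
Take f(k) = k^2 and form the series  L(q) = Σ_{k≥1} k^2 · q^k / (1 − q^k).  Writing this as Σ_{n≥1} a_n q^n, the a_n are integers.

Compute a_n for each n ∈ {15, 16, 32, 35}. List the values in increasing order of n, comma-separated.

260, 341, 1365, 1300

[q^15] f(15)=225,f(5)=25,f(3)=9,f(1)=1 ⇒ 260
n=16: 16·1 8·2 4·4 2·8 1·16  f→[256+64+16+4+1]=341
d|32:{32,16,8,4,2,1}  Σf=1024+256+64+16+4+1=1365
n=35: 35·1 7·5 5·7 1·35  f→[1225+49+25+1]=1300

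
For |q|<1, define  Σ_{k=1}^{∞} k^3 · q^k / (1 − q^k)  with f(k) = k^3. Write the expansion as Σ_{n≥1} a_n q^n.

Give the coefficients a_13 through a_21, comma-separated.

2198, 3096, 3528, 4681, 4914, 6813, 6860, 9198, 9632

q^13  k|13↦f(k): 13:2197 1:1  a_13=2198
[q^14] f(14)=2744,f(7)=343,f(2)=8,f(1)=1 ⇒ 3096
[q^15] f(1)=1,f(3)=27,f(5)=125,f(15)=3375 ⇒ 3528
d|16:{16,8,4,2,1}  Σf=4096+512+64+8+1=4681
n=17: 1·17 17·1  f→[1+4913]=4914
d|18:{18,9,6,3,2,1}  Σf=5832+729+216+27+8+1=6813
d|19:{1,19}  Σf=1+6859=6860
n=20: 1·20 2·10 4·5 5·4 10·2 20·1  f→[1+8+64+125+1000+8000]=9198
q^21  k|21↦f(k): 1:1 3:27 7:343 21:9261  a_21=9632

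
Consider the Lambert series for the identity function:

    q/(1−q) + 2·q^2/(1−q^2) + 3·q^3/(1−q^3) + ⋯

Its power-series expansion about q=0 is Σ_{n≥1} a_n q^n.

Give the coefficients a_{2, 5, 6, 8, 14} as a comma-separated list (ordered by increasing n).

3, 6, 12, 15, 24

q^2  k|2↦f(k): 1:1 2:2  a_2=3
n=5: 5·1 1·5  f→[5+1]=6
d|6:{1,2,3,6}  Σf=1+2+3+6=12
q^8  k|8↦f(k): 1:1 2:2 4:4 8:8  a_8=15
d|14:{1,2,7,14}  Σf=1+2+7+14=24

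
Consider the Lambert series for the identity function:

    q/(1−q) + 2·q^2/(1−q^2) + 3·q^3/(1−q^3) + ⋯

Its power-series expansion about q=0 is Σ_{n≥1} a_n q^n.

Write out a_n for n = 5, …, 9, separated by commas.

[q^5] f(1)=1,f(5)=5 ⇒ 6
q^6  k|6↦f(k): 6:6 3:3 2:2 1:1  a_6=12
d|7:{7,1}  Σf=7+1=8
[q^8] f(1)=1,f(2)=2,f(4)=4,f(8)=8 ⇒ 15
d|9:{9,3,1}  Σf=9+3+1=13

6, 12, 8, 15, 13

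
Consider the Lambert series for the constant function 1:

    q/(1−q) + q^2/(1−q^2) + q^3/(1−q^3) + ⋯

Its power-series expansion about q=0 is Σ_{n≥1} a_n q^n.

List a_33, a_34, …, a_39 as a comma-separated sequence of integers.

4, 4, 4, 9, 2, 4, 4

[q^33] f(33)=1,f(11)=1,f(3)=1,f(1)=1 ⇒ 4
q^34  k|34↦f(k): 34:1 17:1 2:1 1:1  a_34=4
q^35  k|35↦f(k): 35:1 7:1 5:1 1:1  a_35=4
[q^36] f(1)=1,f(2)=1,f(3)=1,f(4)=1,f(6)=1,f(9)=1,f(12)=1,f(18)=1,f(36)=1 ⇒ 9
[q^37] f(37)=1,f(1)=1 ⇒ 2
q^38  k|38↦f(k): 1:1 2:1 19:1 38:1  a_38=4
q^39  k|39↦f(k): 39:1 13:1 3:1 1:1  a_39=4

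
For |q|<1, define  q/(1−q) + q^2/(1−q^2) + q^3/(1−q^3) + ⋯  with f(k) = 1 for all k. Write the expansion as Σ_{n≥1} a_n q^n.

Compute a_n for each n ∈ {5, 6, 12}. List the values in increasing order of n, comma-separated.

d|5:{5,1}  Σf=1+1=2
n=6: 1·6 2·3 3·2 6·1  f→[1+1+1+1]=4
d|12:{1,2,3,4,6,12}  Σf=1+1+1+1+1+1=6

2, 4, 6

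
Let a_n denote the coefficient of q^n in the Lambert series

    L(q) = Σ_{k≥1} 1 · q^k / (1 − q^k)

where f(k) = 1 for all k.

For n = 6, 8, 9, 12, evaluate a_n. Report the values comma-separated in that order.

[q^6] f(1)=1,f(2)=1,f(3)=1,f(6)=1 ⇒ 4
q^8  k|8↦f(k): 1:1 2:1 4:1 8:1  a_8=4
d|9:{9,3,1}  Σf=1+1+1=3
[q^12] f(1)=1,f(2)=1,f(3)=1,f(4)=1,f(6)=1,f(12)=1 ⇒ 6

4, 4, 3, 6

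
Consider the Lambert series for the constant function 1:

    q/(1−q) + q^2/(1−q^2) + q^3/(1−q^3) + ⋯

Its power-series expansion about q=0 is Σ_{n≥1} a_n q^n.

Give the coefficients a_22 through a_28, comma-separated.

4, 2, 8, 3, 4, 4, 6

q^22  k|22↦f(k): 1:1 2:1 11:1 22:1  a_22=4
q^23  k|23↦f(k): 1:1 23:1  a_23=2
n=24: 24·1 12·2 8·3 6·4 4·6 3·8 2·12 1·24  f→[1+1+1+1+1+1+1+1]=8
d|25:{25,5,1}  Σf=1+1+1=3
d|26:{26,13,2,1}  Σf=1+1+1+1=4
n=27: 1·27 3·9 9·3 27·1  f→[1+1+1+1]=4
[q^28] f(28)=1,f(14)=1,f(7)=1,f(4)=1,f(2)=1,f(1)=1 ⇒ 6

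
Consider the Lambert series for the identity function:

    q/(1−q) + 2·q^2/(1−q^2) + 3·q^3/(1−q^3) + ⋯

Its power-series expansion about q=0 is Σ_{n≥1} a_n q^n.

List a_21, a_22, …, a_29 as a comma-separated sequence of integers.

32, 36, 24, 60, 31, 42, 40, 56, 30

[q^21] f(1)=1,f(3)=3,f(7)=7,f(21)=21 ⇒ 32
[q^22] f(1)=1,f(2)=2,f(11)=11,f(22)=22 ⇒ 36
n=23: 1·23 23·1  f→[1+23]=24
n=24: 24·1 12·2 8·3 6·4 4·6 3·8 2·12 1·24  f→[24+12+8+6+4+3+2+1]=60
n=25: 25·1 5·5 1·25  f→[25+5+1]=31
[q^26] f(1)=1,f(2)=2,f(13)=13,f(26)=26 ⇒ 42
d|27:{27,9,3,1}  Σf=27+9+3+1=40
q^28  k|28↦f(k): 28:28 14:14 7:7 4:4 2:2 1:1  a_28=56
[q^29] f(1)=1,f(29)=29 ⇒ 30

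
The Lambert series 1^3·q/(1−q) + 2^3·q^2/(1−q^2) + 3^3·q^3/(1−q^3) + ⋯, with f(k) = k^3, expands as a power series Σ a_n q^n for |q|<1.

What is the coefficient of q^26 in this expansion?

[q^26] f(26)=17576,f(13)=2197,f(2)=8,f(1)=1 ⇒ 19782

a_26 = 19782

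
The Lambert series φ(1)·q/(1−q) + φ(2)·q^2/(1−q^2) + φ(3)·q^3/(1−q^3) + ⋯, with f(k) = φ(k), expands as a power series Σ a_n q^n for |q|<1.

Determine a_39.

[q^39] φ(39)=24,φ(13)=12,φ(3)=2,φ(1)=1 ⇒ 39

a_39 = 39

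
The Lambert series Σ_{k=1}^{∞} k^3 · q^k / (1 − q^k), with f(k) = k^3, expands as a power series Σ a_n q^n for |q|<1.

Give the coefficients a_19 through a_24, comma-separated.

6860, 9198, 9632, 11988, 12168, 16380

d|19:{1,19}  Σf=1+6859=6860
n=20: 1·20 2·10 4·5 5·4 10·2 20·1  f→[1+8+64+125+1000+8000]=9198
[q^21] f(1)=1,f(3)=27,f(7)=343,f(21)=9261 ⇒ 9632
q^22  k|22↦f(k): 22:10648 11:1331 2:8 1:1  a_22=11988
q^23  k|23↦f(k): 23:12167 1:1  a_23=12168
[q^24] f(1)=1,f(2)=8,f(3)=27,f(4)=64,f(6)=216,f(8)=512,f(12)=1728,f(24)=13824 ⇒ 16380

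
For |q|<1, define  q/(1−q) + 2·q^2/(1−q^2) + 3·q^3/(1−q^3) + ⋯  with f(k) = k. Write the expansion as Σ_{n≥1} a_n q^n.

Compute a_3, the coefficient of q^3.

a_3 = 4

q^3  k|3↦f(k): 3:3 1:1  a_3=4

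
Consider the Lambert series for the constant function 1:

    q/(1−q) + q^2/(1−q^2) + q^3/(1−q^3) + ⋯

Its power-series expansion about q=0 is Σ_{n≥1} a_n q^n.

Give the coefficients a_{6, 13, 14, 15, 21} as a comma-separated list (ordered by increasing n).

4, 2, 4, 4, 4

[q^6] f(6)=1,f(3)=1,f(2)=1,f(1)=1 ⇒ 4
n=13: 13·1 1·13  f→[1+1]=2
n=14: 14·1 7·2 2·7 1·14  f→[1+1+1+1]=4
d|15:{15,5,3,1}  Σf=1+1+1+1=4
n=21: 21·1 7·3 3·7 1·21  f→[1+1+1+1]=4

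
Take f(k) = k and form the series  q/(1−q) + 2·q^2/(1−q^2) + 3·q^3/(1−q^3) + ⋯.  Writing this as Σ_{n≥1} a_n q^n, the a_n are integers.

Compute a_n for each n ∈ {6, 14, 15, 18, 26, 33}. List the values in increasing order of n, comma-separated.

d|6:{1,2,3,6}  Σf=1+2+3+6=12
d|14:{1,2,7,14}  Σf=1+2+7+14=24
[q^15] f(15)=15,f(5)=5,f(3)=3,f(1)=1 ⇒ 24
n=18: 1·18 2·9 3·6 6·3 9·2 18·1  f→[1+2+3+6+9+18]=39
[q^26] f(26)=26,f(13)=13,f(2)=2,f(1)=1 ⇒ 42
d|33:{1,3,11,33}  Σf=1+3+11+33=48

12, 24, 24, 39, 42, 48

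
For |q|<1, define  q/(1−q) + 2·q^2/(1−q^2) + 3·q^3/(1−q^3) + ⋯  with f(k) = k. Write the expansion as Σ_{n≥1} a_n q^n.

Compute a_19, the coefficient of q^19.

n=19: 1·19 19·1  f→[1+19]=20

a_19 = 20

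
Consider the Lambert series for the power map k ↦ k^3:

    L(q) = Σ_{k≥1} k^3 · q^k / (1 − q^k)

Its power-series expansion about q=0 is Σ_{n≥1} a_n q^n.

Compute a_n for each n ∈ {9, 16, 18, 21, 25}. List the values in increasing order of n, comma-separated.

757, 4681, 6813, 9632, 15751

q^9  k|9↦f(k): 1:1 3:27 9:729  a_9=757
[q^16] f(16)=4096,f(8)=512,f(4)=64,f(2)=8,f(1)=1 ⇒ 4681
q^18  k|18↦f(k): 1:1 2:8 3:27 6:216 9:729 18:5832  a_18=6813
d|21:{21,7,3,1}  Σf=9261+343+27+1=9632
q^25  k|25↦f(k): 1:1 5:125 25:15625  a_25=15751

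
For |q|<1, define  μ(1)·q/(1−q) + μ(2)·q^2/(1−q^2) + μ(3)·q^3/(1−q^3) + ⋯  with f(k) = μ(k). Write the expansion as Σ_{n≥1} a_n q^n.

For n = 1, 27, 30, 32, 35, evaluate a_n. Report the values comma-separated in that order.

[q^1] μ(1)=1 ⇒ 1
q^27  k|27↦μ(k): 27:0 9:0 3:-1 1:1  a_27=0
d|30:{1,2,3,5,6,10,15,30}  Σμ=1+(-1)+(-1)+(-1)+1+1+1+(-1)=0
q^32  k|32↦μ(k): 32:0 16:0 8:0 4:0 2:-1 1:1  a_32=0
q^35  k|35↦μ(k): 1:1 5:-1 7:-1 35:1  a_35=0

1, 0, 0, 0, 0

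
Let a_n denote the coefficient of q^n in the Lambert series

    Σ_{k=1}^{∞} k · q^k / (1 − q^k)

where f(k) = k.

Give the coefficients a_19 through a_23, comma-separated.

d|19:{19,1}  Σf=19+1=20
d|20:{20,10,5,4,2,1}  Σf=20+10+5+4+2+1=42
[q^21] f(21)=21,f(7)=7,f(3)=3,f(1)=1 ⇒ 32
n=22: 1·22 2·11 11·2 22·1  f→[1+2+11+22]=36
d|23:{23,1}  Σf=23+1=24

20, 42, 32, 36, 24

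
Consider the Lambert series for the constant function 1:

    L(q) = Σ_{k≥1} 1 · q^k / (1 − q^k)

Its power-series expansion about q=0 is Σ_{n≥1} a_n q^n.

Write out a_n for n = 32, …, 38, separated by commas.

n=32: 1·32 2·16 4·8 8·4 16·2 32·1  f→[1+1+1+1+1+1]=6
[q^33] f(33)=1,f(11)=1,f(3)=1,f(1)=1 ⇒ 4
[q^34] f(1)=1,f(2)=1,f(17)=1,f(34)=1 ⇒ 4
d|35:{1,5,7,35}  Σf=1+1+1+1=4
[q^36] f(36)=1,f(18)=1,f(12)=1,f(9)=1,f(6)=1,f(4)=1,f(3)=1,f(2)=1,f(1)=1 ⇒ 9
q^37  k|37↦f(k): 37:1 1:1  a_37=2
q^38  k|38↦f(k): 1:1 2:1 19:1 38:1  a_38=4

6, 4, 4, 4, 9, 2, 4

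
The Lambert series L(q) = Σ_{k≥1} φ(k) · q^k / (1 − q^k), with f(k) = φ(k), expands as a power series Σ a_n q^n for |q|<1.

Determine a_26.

n=26: 1·26 2·13 13·2 26·1  φ→[1+1+12+12]=26

a_26 = 26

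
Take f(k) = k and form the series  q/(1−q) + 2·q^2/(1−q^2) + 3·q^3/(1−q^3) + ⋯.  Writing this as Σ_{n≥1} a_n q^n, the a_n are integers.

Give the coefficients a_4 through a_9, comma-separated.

d|4:{4,2,1}  Σf=4+2+1=7
[q^5] f(5)=5,f(1)=1 ⇒ 6
n=6: 6·1 3·2 2·3 1·6  f→[6+3+2+1]=12
[q^7] f(7)=7,f(1)=1 ⇒ 8
n=8: 8·1 4·2 2·4 1·8  f→[8+4+2+1]=15
q^9  k|9↦f(k): 9:9 3:3 1:1  a_9=13

7, 6, 12, 8, 15, 13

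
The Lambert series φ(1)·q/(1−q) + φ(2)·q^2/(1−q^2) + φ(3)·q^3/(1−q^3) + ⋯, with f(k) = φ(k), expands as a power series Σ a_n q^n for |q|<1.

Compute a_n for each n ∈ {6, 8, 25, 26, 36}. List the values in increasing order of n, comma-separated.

[q^6] φ(1)=1,φ(2)=1,φ(3)=2,φ(6)=2 ⇒ 6
n=8: 8·1 4·2 2·4 1·8  φ→[4+2+1+1]=8
d|25:{1,5,25}  Σφ=1+4+20=25
d|26:{26,13,2,1}  Σφ=12+12+1+1=26
n=36: 1·36 2·18 3·12 4·9 6·6 9·4 12·3 18·2 36·1  φ→[1+1+2+2+2+6+4+6+12]=36

6, 8, 25, 26, 36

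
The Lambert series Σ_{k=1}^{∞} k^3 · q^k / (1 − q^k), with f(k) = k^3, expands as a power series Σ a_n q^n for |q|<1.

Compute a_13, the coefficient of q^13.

q^13  k|13↦f(k): 1:1 13:2197  a_13=2198

a_13 = 2198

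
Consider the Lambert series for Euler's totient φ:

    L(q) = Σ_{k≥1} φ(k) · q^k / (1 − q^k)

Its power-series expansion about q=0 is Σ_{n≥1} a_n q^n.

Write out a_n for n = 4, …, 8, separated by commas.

q^4  k|4↦φ(k): 4:2 2:1 1:1  a_4=4
d|5:{5,1}  Σφ=4+1=5
n=6: 6·1 3·2 2·3 1·6  φ→[2+2+1+1]=6
d|7:{1,7}  Σφ=1+6=7
d|8:{1,2,4,8}  Σφ=1+1+2+4=8

4, 5, 6, 7, 8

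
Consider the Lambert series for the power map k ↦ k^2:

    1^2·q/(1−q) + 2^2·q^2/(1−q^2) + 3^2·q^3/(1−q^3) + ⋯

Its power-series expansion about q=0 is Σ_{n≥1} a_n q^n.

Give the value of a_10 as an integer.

d|10:{10,5,2,1}  Σf=100+25+4+1=130

a_10 = 130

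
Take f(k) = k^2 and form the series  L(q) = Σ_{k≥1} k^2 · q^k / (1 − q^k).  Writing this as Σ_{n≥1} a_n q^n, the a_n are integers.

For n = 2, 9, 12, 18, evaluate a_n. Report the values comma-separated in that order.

5, 91, 210, 455

n=2: 2·1 1·2  f→[4+1]=5
n=9: 9·1 3·3 1·9  f→[81+9+1]=91
n=12: 1·12 2·6 3·4 4·3 6·2 12·1  f→[1+4+9+16+36+144]=210
q^18  k|18↦f(k): 18:324 9:81 6:36 3:9 2:4 1:1  a_18=455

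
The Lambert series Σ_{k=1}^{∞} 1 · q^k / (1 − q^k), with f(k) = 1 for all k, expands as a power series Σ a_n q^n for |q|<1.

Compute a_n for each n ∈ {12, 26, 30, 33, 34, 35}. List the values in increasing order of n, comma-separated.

6, 4, 8, 4, 4, 4

q^12  k|12↦f(k): 12:1 6:1 4:1 3:1 2:1 1:1  a_12=6
q^26  k|26↦f(k): 26:1 13:1 2:1 1:1  a_26=4
d|30:{1,2,3,5,6,10,15,30}  Σf=1+1+1+1+1+1+1+1=8
d|33:{1,3,11,33}  Σf=1+1+1+1=4
[q^34] f(34)=1,f(17)=1,f(2)=1,f(1)=1 ⇒ 4
q^35  k|35↦f(k): 1:1 5:1 7:1 35:1  a_35=4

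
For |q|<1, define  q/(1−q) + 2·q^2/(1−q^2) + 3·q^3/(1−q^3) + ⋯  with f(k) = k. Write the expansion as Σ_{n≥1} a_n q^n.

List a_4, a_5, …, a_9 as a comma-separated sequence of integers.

7, 6, 12, 8, 15, 13

n=4: 4·1 2·2 1·4  f→[4+2+1]=7
d|5:{1,5}  Σf=1+5=6
q^6  k|6↦f(k): 6:6 3:3 2:2 1:1  a_6=12
q^7  k|7↦f(k): 7:7 1:1  a_7=8
d|8:{1,2,4,8}  Σf=1+2+4+8=15
q^9  k|9↦f(k): 9:9 3:3 1:1  a_9=13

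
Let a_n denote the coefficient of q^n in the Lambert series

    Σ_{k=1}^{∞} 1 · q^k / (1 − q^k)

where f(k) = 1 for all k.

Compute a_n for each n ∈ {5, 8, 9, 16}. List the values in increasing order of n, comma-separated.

2, 4, 3, 5

q^5  k|5↦f(k): 1:1 5:1  a_5=2
d|8:{1,2,4,8}  Σf=1+1+1+1=4
n=9: 1·9 3·3 9·1  f→[1+1+1]=3
q^16  k|16↦f(k): 16:1 8:1 4:1 2:1 1:1  a_16=5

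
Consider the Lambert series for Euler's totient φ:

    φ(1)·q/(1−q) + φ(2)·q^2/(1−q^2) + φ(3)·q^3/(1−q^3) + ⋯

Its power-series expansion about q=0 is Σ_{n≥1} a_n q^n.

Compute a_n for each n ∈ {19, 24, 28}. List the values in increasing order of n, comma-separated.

q^19  k|19↦φ(k): 1:1 19:18  a_19=19
d|24:{1,2,3,4,6,8,12,24}  Σφ=1+1+2+2+2+4+4+8=24
d|28:{1,2,4,7,14,28}  Σφ=1+1+2+6+6+12=28

19, 24, 28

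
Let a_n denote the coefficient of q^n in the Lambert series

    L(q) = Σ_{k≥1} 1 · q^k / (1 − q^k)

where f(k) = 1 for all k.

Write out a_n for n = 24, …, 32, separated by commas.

8, 3, 4, 4, 6, 2, 8, 2, 6

q^24  k|24↦f(k): 24:1 12:1 8:1 6:1 4:1 3:1 2:1 1:1  a_24=8
q^25  k|25↦f(k): 1:1 5:1 25:1  a_25=3
d|26:{1,2,13,26}  Σf=1+1+1+1=4
[q^27] f(1)=1,f(3)=1,f(9)=1,f(27)=1 ⇒ 4
n=28: 28·1 14·2 7·4 4·7 2·14 1·28  f→[1+1+1+1+1+1]=6
d|29:{1,29}  Σf=1+1=2
q^30  k|30↦f(k): 30:1 15:1 10:1 6:1 5:1 3:1 2:1 1:1  a_30=8
[q^31] f(1)=1,f(31)=1 ⇒ 2
d|32:{1,2,4,8,16,32}  Σf=1+1+1+1+1+1=6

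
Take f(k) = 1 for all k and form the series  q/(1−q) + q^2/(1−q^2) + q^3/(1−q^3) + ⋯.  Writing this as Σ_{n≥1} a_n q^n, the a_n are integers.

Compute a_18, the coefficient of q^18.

a_18 = 6

[q^18] f(1)=1,f(2)=1,f(3)=1,f(6)=1,f(9)=1,f(18)=1 ⇒ 6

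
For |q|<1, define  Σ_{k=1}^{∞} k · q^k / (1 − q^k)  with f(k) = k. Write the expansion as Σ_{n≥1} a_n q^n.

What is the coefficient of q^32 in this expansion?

[q^32] f(32)=32,f(16)=16,f(8)=8,f(4)=4,f(2)=2,f(1)=1 ⇒ 63

a_32 = 63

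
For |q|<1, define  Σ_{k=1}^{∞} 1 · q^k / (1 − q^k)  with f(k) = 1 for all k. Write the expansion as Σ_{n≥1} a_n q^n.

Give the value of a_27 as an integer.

d|27:{27,9,3,1}  Σf=1+1+1+1=4

a_27 = 4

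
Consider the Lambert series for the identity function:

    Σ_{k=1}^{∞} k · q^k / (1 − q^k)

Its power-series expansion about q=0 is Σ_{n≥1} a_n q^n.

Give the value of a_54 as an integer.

a_54 = 120

d|54:{1,2,3,6,9,18,27,54}  Σf=1+2+3+6+9+18+27+54=120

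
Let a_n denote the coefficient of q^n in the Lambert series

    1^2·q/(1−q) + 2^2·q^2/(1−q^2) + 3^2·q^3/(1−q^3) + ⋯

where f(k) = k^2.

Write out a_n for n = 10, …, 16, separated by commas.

[q^10] f(1)=1,f(2)=4,f(5)=25,f(10)=100 ⇒ 130
q^11  k|11↦f(k): 11:121 1:1  a_11=122
[q^12] f(1)=1,f(2)=4,f(3)=9,f(4)=16,f(6)=36,f(12)=144 ⇒ 210
q^13  k|13↦f(k): 13:169 1:1  a_13=170
d|14:{1,2,7,14}  Σf=1+4+49+196=250
q^15  k|15↦f(k): 1:1 3:9 5:25 15:225  a_15=260
n=16: 16·1 8·2 4·4 2·8 1·16  f→[256+64+16+4+1]=341

130, 122, 210, 170, 250, 260, 341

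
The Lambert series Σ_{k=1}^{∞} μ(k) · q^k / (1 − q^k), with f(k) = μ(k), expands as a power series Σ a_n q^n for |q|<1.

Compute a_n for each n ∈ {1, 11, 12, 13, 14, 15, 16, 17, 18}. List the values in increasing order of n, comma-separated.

1, 0, 0, 0, 0, 0, 0, 0, 0

d|1:{1}  Σμ=1=1
q^11  k|11↦μ(k): 1:1 11:-1  a_11=0
[q^12] μ(12)=0,μ(6)=1,μ(4)=0,μ(3)=-1,μ(2)=-1,μ(1)=1 ⇒ 0
q^13  k|13↦μ(k): 1:1 13:-1  a_13=0
q^14  k|14↦μ(k): 14:1 7:-1 2:-1 1:1  a_14=0
[q^15] μ(15)=1,μ(5)=-1,μ(3)=-1,μ(1)=1 ⇒ 0
d|16:{16,8,4,2,1}  Σμ=0+0+0+(-1)+1=0
[q^17] μ(17)=-1,μ(1)=1 ⇒ 0
n=18: 1·18 2·9 3·6 6·3 9·2 18·1  μ→[1+(-1)+(-1)+1+0+0]=0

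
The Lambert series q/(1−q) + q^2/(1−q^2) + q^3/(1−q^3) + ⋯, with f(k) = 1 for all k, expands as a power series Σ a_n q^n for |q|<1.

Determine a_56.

a_56 = 8

d|56:{1,2,4,7,8,14,28,56}  Σf=1+1+1+1+1+1+1+1=8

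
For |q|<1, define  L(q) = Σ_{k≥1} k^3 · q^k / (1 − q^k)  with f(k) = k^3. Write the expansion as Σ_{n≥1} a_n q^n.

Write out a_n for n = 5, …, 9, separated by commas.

n=5: 5·1 1·5  f→[125+1]=126
n=6: 1·6 2·3 3·2 6·1  f→[1+8+27+216]=252
d|7:{1,7}  Σf=1+343=344
d|8:{1,2,4,8}  Σf=1+8+64+512=585
n=9: 1·9 3·3 9·1  f→[1+27+729]=757

126, 252, 344, 585, 757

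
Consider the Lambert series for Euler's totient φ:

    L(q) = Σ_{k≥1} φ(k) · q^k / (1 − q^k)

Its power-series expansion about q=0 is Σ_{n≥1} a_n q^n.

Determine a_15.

q^15  k|15↦φ(k): 15:8 5:4 3:2 1:1  a_15=15

a_15 = 15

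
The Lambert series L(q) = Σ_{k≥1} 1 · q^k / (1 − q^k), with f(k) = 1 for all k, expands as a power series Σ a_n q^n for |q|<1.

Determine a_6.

a_6 = 4

n=6: 6·1 3·2 2·3 1·6  f→[1+1+1+1]=4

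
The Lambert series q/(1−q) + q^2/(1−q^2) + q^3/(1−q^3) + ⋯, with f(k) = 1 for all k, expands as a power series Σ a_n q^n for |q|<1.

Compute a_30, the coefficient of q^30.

[q^30] f(30)=1,f(15)=1,f(10)=1,f(6)=1,f(5)=1,f(3)=1,f(2)=1,f(1)=1 ⇒ 8

a_30 = 8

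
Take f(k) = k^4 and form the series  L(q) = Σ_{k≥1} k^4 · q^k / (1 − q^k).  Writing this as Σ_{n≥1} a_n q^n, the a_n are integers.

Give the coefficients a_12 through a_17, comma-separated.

q^12  k|12↦f(k): 12:20736 6:1296 4:256 3:81 2:16 1:1  a_12=22386
d|13:{13,1}  Σf=28561+1=28562
d|14:{14,7,2,1}  Σf=38416+2401+16+1=40834
q^15  k|15↦f(k): 1:1 3:81 5:625 15:50625  a_15=51332
d|16:{1,2,4,8,16}  Σf=1+16+256+4096+65536=69905
q^17  k|17↦f(k): 17:83521 1:1  a_17=83522

22386, 28562, 40834, 51332, 69905, 83522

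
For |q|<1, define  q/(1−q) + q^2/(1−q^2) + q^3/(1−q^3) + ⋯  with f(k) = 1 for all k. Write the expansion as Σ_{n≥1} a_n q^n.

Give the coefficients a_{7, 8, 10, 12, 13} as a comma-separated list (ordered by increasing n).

2, 4, 4, 6, 2

q^7  k|7↦f(k): 1:1 7:1  a_7=2
[q^8] f(8)=1,f(4)=1,f(2)=1,f(1)=1 ⇒ 4
d|10:{10,5,2,1}  Σf=1+1+1+1=4
[q^12] f(1)=1,f(2)=1,f(3)=1,f(4)=1,f(6)=1,f(12)=1 ⇒ 6
[q^13] f(1)=1,f(13)=1 ⇒ 2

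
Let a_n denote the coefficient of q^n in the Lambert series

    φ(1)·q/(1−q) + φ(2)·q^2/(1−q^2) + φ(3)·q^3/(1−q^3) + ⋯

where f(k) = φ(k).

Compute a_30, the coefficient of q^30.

d|30:{1,2,3,5,6,10,15,30}  Σφ=1+1+2+4+2+4+8+8=30

a_30 = 30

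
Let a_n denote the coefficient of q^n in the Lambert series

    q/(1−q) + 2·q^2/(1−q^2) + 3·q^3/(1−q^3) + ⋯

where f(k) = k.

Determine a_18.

a_18 = 39

d|18:{1,2,3,6,9,18}  Σf=1+2+3+6+9+18=39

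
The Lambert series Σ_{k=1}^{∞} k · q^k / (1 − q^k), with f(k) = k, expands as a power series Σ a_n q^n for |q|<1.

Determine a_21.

q^21  k|21↦f(k): 1:1 3:3 7:7 21:21  a_21=32

a_21 = 32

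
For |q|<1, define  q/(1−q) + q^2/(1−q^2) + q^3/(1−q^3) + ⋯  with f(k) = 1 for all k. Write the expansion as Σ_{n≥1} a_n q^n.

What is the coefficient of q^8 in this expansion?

a_8 = 4

n=8: 8·1 4·2 2·4 1·8  f→[1+1+1+1]=4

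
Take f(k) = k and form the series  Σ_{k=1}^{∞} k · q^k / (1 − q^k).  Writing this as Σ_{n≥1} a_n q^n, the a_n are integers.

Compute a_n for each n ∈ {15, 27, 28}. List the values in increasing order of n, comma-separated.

24, 40, 56

n=15: 15·1 5·3 3·5 1·15  f→[15+5+3+1]=24
d|27:{27,9,3,1}  Σf=27+9+3+1=40
q^28  k|28↦f(k): 28:28 14:14 7:7 4:4 2:2 1:1  a_28=56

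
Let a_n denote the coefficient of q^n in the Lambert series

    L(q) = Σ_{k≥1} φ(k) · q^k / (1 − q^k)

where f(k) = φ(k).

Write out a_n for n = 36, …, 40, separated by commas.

q^36  k|36↦φ(k): 1:1 2:1 3:2 4:2 6:2 9:6 12:4 18:6 36:12  a_36=36
q^37  k|37↦φ(k): 37:36 1:1  a_37=37
d|38:{1,2,19,38}  Σφ=1+1+18+18=38
q^39  k|39↦φ(k): 1:1 3:2 13:12 39:24  a_39=39
n=40: 1·40 2·20 4·10 5·8 8·5 10·4 20·2 40·1  φ→[1+1+2+4+4+4+8+16]=40

36, 37, 38, 39, 40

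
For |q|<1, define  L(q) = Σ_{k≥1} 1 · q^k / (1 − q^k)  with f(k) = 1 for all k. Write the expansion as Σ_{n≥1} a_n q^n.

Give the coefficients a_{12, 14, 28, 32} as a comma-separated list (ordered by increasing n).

d|12:{12,6,4,3,2,1}  Σf=1+1+1+1+1+1=6
d|14:{1,2,7,14}  Σf=1+1+1+1=4
[q^28] f(1)=1,f(2)=1,f(4)=1,f(7)=1,f(14)=1,f(28)=1 ⇒ 6
n=32: 32·1 16·2 8·4 4·8 2·16 1·32  f→[1+1+1+1+1+1]=6

6, 4, 6, 6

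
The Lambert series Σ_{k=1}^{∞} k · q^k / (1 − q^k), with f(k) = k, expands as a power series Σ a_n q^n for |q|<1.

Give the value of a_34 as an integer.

a_34 = 54

[q^34] f(34)=34,f(17)=17,f(2)=2,f(1)=1 ⇒ 54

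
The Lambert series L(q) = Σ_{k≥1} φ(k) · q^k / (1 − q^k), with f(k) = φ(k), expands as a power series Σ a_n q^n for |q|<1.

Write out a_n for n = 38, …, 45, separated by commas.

n=38: 38·1 19·2 2·19 1·38  φ→[18+18+1+1]=38
d|39:{1,3,13,39}  Σφ=1+2+12+24=39
[q^40] φ(1)=1,φ(2)=1,φ(4)=2,φ(5)=4,φ(8)=4,φ(10)=4,φ(20)=8,φ(40)=16 ⇒ 40
d|41:{1,41}  Σφ=1+40=41
[q^42] φ(1)=1,φ(2)=1,φ(3)=2,φ(6)=2,φ(7)=6,φ(14)=6,φ(21)=12,φ(42)=12 ⇒ 42
q^43  k|43↦φ(k): 1:1 43:42  a_43=43
[q^44] φ(44)=20,φ(22)=10,φ(11)=10,φ(4)=2,φ(2)=1,φ(1)=1 ⇒ 44
[q^45] φ(1)=1,φ(3)=2,φ(5)=4,φ(9)=6,φ(15)=8,φ(45)=24 ⇒ 45

38, 39, 40, 41, 42, 43, 44, 45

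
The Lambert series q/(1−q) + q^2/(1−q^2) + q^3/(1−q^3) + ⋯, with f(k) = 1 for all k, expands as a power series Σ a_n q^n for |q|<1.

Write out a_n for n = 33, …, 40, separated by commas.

4, 4, 4, 9, 2, 4, 4, 8

n=33: 1·33 3·11 11·3 33·1  f→[1+1+1+1]=4
q^34  k|34↦f(k): 1:1 2:1 17:1 34:1  a_34=4
d|35:{1,5,7,35}  Σf=1+1+1+1=4
[q^36] f(36)=1,f(18)=1,f(12)=1,f(9)=1,f(6)=1,f(4)=1,f(3)=1,f(2)=1,f(1)=1 ⇒ 9
n=37: 37·1 1·37  f→[1+1]=2
n=38: 1·38 2·19 19·2 38·1  f→[1+1+1+1]=4
d|39:{1,3,13,39}  Σf=1+1+1+1=4
[q^40] f(40)=1,f(20)=1,f(10)=1,f(8)=1,f(5)=1,f(4)=1,f(2)=1,f(1)=1 ⇒ 8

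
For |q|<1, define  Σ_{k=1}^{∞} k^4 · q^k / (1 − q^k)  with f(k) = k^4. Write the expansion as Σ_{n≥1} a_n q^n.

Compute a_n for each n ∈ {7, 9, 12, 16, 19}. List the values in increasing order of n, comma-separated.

q^7  k|7↦f(k): 1:1 7:2401  a_7=2402
[q^9] f(1)=1,f(3)=81,f(9)=6561 ⇒ 6643
n=12: 12·1 6·2 4·3 3·4 2·6 1·12  f→[20736+1296+256+81+16+1]=22386
[q^16] f(16)=65536,f(8)=4096,f(4)=256,f(2)=16,f(1)=1 ⇒ 69905
q^19  k|19↦f(k): 1:1 19:130321  a_19=130322

2402, 6643, 22386, 69905, 130322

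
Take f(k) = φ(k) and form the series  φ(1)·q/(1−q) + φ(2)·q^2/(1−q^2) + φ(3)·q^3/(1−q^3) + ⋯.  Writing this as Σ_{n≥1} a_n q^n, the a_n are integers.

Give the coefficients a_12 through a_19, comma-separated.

[q^12] φ(1)=1,φ(2)=1,φ(3)=2,φ(4)=2,φ(6)=2,φ(12)=4 ⇒ 12
n=13: 13·1 1·13  φ→[12+1]=13
q^14  k|14↦φ(k): 14:6 7:6 2:1 1:1  a_14=14
d|15:{1,3,5,15}  Σφ=1+2+4+8=15
n=16: 16·1 8·2 4·4 2·8 1·16  φ→[8+4+2+1+1]=16
d|17:{17,1}  Σφ=16+1=17
q^18  k|18↦φ(k): 1:1 2:1 3:2 6:2 9:6 18:6  a_18=18
q^19  k|19↦φ(k): 1:1 19:18  a_19=19

12, 13, 14, 15, 16, 17, 18, 19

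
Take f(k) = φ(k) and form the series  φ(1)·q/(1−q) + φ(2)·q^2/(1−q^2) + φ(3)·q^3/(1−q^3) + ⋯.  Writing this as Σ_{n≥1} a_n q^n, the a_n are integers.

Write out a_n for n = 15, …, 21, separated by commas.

q^15  k|15↦φ(k): 15:8 5:4 3:2 1:1  a_15=15
n=16: 1·16 2·8 4·4 8·2 16·1  φ→[1+1+2+4+8]=16
d|17:{1,17}  Σφ=1+16=17
d|18:{18,9,6,3,2,1}  Σφ=6+6+2+2+1+1=18
d|19:{19,1}  Σφ=18+1=19
d|20:{20,10,5,4,2,1}  Σφ=8+4+4+2+1+1=20
n=21: 21·1 7·3 3·7 1·21  φ→[12+6+2+1]=21

15, 16, 17, 18, 19, 20, 21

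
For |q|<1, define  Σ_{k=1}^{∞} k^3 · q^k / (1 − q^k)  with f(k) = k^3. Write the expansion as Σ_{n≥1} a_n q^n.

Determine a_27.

a_27 = 20440

q^27  k|27↦f(k): 1:1 3:27 9:729 27:19683  a_27=20440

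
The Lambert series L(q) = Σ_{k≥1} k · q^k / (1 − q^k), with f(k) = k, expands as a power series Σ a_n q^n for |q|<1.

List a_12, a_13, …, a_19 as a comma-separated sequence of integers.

[q^12] f(12)=12,f(6)=6,f(4)=4,f(3)=3,f(2)=2,f(1)=1 ⇒ 28
[q^13] f(1)=1,f(13)=13 ⇒ 14
n=14: 1·14 2·7 7·2 14·1  f→[1+2+7+14]=24
[q^15] f(15)=15,f(5)=5,f(3)=3,f(1)=1 ⇒ 24
[q^16] f(16)=16,f(8)=8,f(4)=4,f(2)=2,f(1)=1 ⇒ 31
[q^17] f(17)=17,f(1)=1 ⇒ 18
d|18:{1,2,3,6,9,18}  Σf=1+2+3+6+9+18=39
n=19: 19·1 1·19  f→[19+1]=20

28, 14, 24, 24, 31, 18, 39, 20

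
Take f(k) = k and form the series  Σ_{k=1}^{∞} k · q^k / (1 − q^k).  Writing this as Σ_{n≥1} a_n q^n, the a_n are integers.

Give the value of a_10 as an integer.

d|10:{1,2,5,10}  Σf=1+2+5+10=18

a_10 = 18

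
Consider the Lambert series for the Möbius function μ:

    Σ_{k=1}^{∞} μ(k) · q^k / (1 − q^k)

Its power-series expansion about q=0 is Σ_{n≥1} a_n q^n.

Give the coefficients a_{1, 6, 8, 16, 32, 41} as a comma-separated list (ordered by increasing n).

1, 0, 0, 0, 0, 0

n=1: 1·1  μ→[1]=1
n=6: 1·6 2·3 3·2 6·1  μ→[1+(-1)+(-1)+1]=0
n=8: 8·1 4·2 2·4 1·8  μ→[0+0+(-1)+1]=0
d|16:{1,2,4,8,16}  Σμ=1+(-1)+0+0+0=0
[q^32] μ(32)=0,μ(16)=0,μ(8)=0,μ(4)=0,μ(2)=-1,μ(1)=1 ⇒ 0
[q^41] μ(1)=1,μ(41)=-1 ⇒ 0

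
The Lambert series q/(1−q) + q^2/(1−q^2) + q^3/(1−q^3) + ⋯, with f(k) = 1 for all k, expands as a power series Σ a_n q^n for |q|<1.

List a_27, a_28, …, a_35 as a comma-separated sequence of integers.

4, 6, 2, 8, 2, 6, 4, 4, 4

q^27  k|27↦f(k): 1:1 3:1 9:1 27:1  a_27=4
q^28  k|28↦f(k): 1:1 2:1 4:1 7:1 14:1 28:1  a_28=6
[q^29] f(1)=1,f(29)=1 ⇒ 2
n=30: 1·30 2·15 3·10 5·6 6·5 10·3 15·2 30·1  f→[1+1+1+1+1+1+1+1]=8
n=31: 1·31 31·1  f→[1+1]=2
[q^32] f(1)=1,f(2)=1,f(4)=1,f(8)=1,f(16)=1,f(32)=1 ⇒ 6
[q^33] f(1)=1,f(3)=1,f(11)=1,f(33)=1 ⇒ 4
n=34: 34·1 17·2 2·17 1·34  f→[1+1+1+1]=4
[q^35] f(1)=1,f(5)=1,f(7)=1,f(35)=1 ⇒ 4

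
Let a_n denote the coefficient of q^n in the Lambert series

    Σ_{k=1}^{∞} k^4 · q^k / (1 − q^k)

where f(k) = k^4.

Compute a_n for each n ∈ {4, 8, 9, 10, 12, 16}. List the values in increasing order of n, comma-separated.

273, 4369, 6643, 10642, 22386, 69905

q^4  k|4↦f(k): 4:256 2:16 1:1  a_4=273
q^8  k|8↦f(k): 1:1 2:16 4:256 8:4096  a_8=4369
n=9: 1·9 3·3 9·1  f→[1+81+6561]=6643
d|10:{1,2,5,10}  Σf=1+16+625+10000=10642
[q^12] f(1)=1,f(2)=16,f(3)=81,f(4)=256,f(6)=1296,f(12)=20736 ⇒ 22386
q^16  k|16↦f(k): 16:65536 8:4096 4:256 2:16 1:1  a_16=69905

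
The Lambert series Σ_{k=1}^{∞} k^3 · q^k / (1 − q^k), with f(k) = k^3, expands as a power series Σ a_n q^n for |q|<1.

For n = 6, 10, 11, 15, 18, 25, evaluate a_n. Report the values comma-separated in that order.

d|6:{6,3,2,1}  Σf=216+27+8+1=252
q^10  k|10↦f(k): 1:1 2:8 5:125 10:1000  a_10=1134
[q^11] f(1)=1,f(11)=1331 ⇒ 1332
q^15  k|15↦f(k): 1:1 3:27 5:125 15:3375  a_15=3528
[q^18] f(1)=1,f(2)=8,f(3)=27,f(6)=216,f(9)=729,f(18)=5832 ⇒ 6813
q^25  k|25↦f(k): 1:1 5:125 25:15625  a_25=15751

252, 1134, 1332, 3528, 6813, 15751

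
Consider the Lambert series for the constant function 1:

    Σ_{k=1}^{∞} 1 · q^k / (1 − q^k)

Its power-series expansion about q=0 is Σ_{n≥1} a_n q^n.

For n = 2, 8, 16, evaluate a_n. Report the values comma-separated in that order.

q^2  k|2↦f(k): 1:1 2:1  a_2=2
n=8: 8·1 4·2 2·4 1·8  f→[1+1+1+1]=4
q^16  k|16↦f(k): 1:1 2:1 4:1 8:1 16:1  a_16=5

2, 4, 5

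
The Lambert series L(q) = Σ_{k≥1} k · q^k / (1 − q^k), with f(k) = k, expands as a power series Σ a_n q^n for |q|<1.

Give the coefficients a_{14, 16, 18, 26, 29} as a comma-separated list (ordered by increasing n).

d|14:{14,7,2,1}  Σf=14+7+2+1=24
q^16  k|16↦f(k): 16:16 8:8 4:4 2:2 1:1  a_16=31
d|18:{1,2,3,6,9,18}  Σf=1+2+3+6+9+18=39
q^26  k|26↦f(k): 26:26 13:13 2:2 1:1  a_26=42
n=29: 1·29 29·1  f→[1+29]=30

24, 31, 39, 42, 30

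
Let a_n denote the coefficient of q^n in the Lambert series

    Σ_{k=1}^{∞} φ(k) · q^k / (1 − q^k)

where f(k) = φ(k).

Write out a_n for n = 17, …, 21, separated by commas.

q^17  k|17↦φ(k): 1:1 17:16  a_17=17
[q^18] φ(1)=1,φ(2)=1,φ(3)=2,φ(6)=2,φ(9)=6,φ(18)=6 ⇒ 18
q^19  k|19↦φ(k): 19:18 1:1  a_19=19
[q^20] φ(1)=1,φ(2)=1,φ(4)=2,φ(5)=4,φ(10)=4,φ(20)=8 ⇒ 20
[q^21] φ(1)=1,φ(3)=2,φ(7)=6,φ(21)=12 ⇒ 21

17, 18, 19, 20, 21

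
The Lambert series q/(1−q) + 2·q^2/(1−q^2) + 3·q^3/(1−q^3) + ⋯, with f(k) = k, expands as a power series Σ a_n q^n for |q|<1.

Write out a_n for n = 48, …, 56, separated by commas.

124, 57, 93, 72, 98, 54, 120, 72, 120

q^48  k|48↦f(k): 48:48 24:24 16:16 12:12 8:8 6:6 4:4 3:3 2:2 1:1  a_48=124
q^49  k|49↦f(k): 49:49 7:7 1:1  a_49=57
q^50  k|50↦f(k): 50:50 25:25 10:10 5:5 2:2 1:1  a_50=93
d|51:{51,17,3,1}  Σf=51+17+3+1=72
d|52:{1,2,4,13,26,52}  Σf=1+2+4+13+26+52=98
n=53: 53·1 1·53  f→[53+1]=54
n=54: 1·54 2·27 3·18 6·9 9·6 18·3 27·2 54·1  f→[1+2+3+6+9+18+27+54]=120
n=55: 1·55 5·11 11·5 55·1  f→[1+5+11+55]=72
q^56  k|56↦f(k): 56:56 28:28 14:14 8:8 7:7 4:4 2:2 1:1  a_56=120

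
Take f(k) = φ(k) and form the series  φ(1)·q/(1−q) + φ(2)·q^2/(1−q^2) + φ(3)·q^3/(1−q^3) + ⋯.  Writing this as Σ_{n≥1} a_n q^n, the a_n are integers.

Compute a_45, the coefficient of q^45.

[q^45] φ(45)=24,φ(15)=8,φ(9)=6,φ(5)=4,φ(3)=2,φ(1)=1 ⇒ 45

a_45 = 45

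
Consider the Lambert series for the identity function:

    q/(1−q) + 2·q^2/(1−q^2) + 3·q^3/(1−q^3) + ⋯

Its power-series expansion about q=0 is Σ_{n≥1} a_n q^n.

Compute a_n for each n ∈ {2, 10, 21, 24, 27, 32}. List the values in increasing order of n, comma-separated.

3, 18, 32, 60, 40, 63

q^2  k|2↦f(k): 2:2 1:1  a_2=3
n=10: 10·1 5·2 2·5 1·10  f→[10+5+2+1]=18
d|21:{21,7,3,1}  Σf=21+7+3+1=32
[q^24] f(1)=1,f(2)=2,f(3)=3,f(4)=4,f(6)=6,f(8)=8,f(12)=12,f(24)=24 ⇒ 60
d|27:{27,9,3,1}  Σf=27+9+3+1=40
[q^32] f(1)=1,f(2)=2,f(4)=4,f(8)=8,f(16)=16,f(32)=32 ⇒ 63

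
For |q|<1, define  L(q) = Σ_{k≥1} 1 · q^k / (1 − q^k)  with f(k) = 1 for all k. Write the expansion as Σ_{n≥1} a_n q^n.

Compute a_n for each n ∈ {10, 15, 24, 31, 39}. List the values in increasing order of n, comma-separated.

n=10: 1·10 2·5 5·2 10·1  f→[1+1+1+1]=4
[q^15] f(15)=1,f(5)=1,f(3)=1,f(1)=1 ⇒ 4
d|24:{24,12,8,6,4,3,2,1}  Σf=1+1+1+1+1+1+1+1=8
[q^31] f(1)=1,f(31)=1 ⇒ 2
q^39  k|39↦f(k): 39:1 13:1 3:1 1:1  a_39=4

4, 4, 8, 2, 4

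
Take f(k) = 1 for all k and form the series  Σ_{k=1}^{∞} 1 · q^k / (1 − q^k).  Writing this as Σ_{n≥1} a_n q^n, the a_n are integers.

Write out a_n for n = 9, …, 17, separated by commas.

q^9  k|9↦f(k): 1:1 3:1 9:1  a_9=3
n=10: 10·1 5·2 2·5 1·10  f→[1+1+1+1]=4
d|11:{11,1}  Σf=1+1=2
q^12  k|12↦f(k): 1:1 2:1 3:1 4:1 6:1 12:1  a_12=6
n=13: 13·1 1·13  f→[1+1]=2
q^14  k|14↦f(k): 1:1 2:1 7:1 14:1  a_14=4
d|15:{15,5,3,1}  Σf=1+1+1+1=4
[q^16] f(1)=1,f(2)=1,f(4)=1,f(8)=1,f(16)=1 ⇒ 5
n=17: 1·17 17·1  f→[1+1]=2

3, 4, 2, 6, 2, 4, 4, 5, 2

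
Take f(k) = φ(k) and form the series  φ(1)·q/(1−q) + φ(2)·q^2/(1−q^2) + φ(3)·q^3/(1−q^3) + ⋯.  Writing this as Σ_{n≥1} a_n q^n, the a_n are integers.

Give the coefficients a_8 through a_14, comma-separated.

d|8:{1,2,4,8}  Σφ=1+1+2+4=8
q^9  k|9↦φ(k): 1:1 3:2 9:6  a_9=9
[q^10] φ(1)=1,φ(2)=1,φ(5)=4,φ(10)=4 ⇒ 10
q^11  k|11↦φ(k): 1:1 11:10  a_11=11
d|12:{12,6,4,3,2,1}  Σφ=4+2+2+2+1+1=12
n=13: 1·13 13·1  φ→[1+12]=13
[q^14] φ(14)=6,φ(7)=6,φ(2)=1,φ(1)=1 ⇒ 14

8, 9, 10, 11, 12, 13, 14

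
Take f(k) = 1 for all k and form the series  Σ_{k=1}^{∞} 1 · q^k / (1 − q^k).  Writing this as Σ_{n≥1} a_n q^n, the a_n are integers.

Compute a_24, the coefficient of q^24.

a_24 = 8

[q^24] f(1)=1,f(2)=1,f(3)=1,f(4)=1,f(6)=1,f(8)=1,f(12)=1,f(24)=1 ⇒ 8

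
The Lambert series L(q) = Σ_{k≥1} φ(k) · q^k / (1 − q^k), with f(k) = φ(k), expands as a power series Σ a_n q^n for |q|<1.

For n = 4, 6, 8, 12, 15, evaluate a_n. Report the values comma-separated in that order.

d|4:{1,2,4}  Σφ=1+1+2=4
d|6:{6,3,2,1}  Σφ=2+2+1+1=6
d|8:{8,4,2,1}  Σφ=4+2+1+1=8
q^12  k|12↦φ(k): 1:1 2:1 3:2 4:2 6:2 12:4  a_12=12
[q^15] φ(1)=1,φ(3)=2,φ(5)=4,φ(15)=8 ⇒ 15

4, 6, 8, 12, 15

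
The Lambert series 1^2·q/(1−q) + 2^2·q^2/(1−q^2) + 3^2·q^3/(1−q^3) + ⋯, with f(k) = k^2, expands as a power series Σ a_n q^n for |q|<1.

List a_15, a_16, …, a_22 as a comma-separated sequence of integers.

n=15: 1·15 3·5 5·3 15·1  f→[1+9+25+225]=260
q^16  k|16↦f(k): 16:256 8:64 4:16 2:4 1:1  a_16=341
n=17: 1·17 17·1  f→[1+289]=290
n=18: 18·1 9·2 6·3 3·6 2·9 1·18  f→[324+81+36+9+4+1]=455
[q^19] f(19)=361,f(1)=1 ⇒ 362
[q^20] f(1)=1,f(2)=4,f(4)=16,f(5)=25,f(10)=100,f(20)=400 ⇒ 546
[q^21] f(21)=441,f(7)=49,f(3)=9,f(1)=1 ⇒ 500
n=22: 22·1 11·2 2·11 1·22  f→[484+121+4+1]=610

260, 341, 290, 455, 362, 546, 500, 610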